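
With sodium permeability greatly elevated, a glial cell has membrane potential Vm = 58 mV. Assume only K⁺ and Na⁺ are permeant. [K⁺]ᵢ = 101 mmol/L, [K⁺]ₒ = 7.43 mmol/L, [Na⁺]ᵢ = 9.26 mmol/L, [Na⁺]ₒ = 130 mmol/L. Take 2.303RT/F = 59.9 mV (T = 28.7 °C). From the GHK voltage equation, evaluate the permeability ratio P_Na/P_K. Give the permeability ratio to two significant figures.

Let α = P_Na/P_K. GHK: Vm = 59.9·log₁₀[(Kₒ + α·Naₒ)/(Kᵢ + α·Naᵢ)].
10^(Vm/59.9) = 10^(58.0/59.9) = 9.2957
So 9.2957·(Kᵢ + α·Naᵢ) = Kₒ + α·Naₒ → α = (9.2957·101.0 − 7.43) / (130.0 − 9.2957·9.26)
α = (938.9 − 7.43) / (130.0 − 86.08) = 931.4/43.92 = 21.21

21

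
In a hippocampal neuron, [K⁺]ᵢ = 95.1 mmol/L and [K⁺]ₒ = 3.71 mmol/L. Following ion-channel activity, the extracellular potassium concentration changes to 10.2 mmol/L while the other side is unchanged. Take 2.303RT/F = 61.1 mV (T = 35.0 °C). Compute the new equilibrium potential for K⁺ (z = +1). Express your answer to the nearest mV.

-59 mV

After the shift: [K⁺]_out = 10.2, [K⁺]_in = 95.1 mmol/L.
E_new = (61.1/1)·log₁₀(10.2/95.1) = 61.10 · (-0.9696) = -59.24 mV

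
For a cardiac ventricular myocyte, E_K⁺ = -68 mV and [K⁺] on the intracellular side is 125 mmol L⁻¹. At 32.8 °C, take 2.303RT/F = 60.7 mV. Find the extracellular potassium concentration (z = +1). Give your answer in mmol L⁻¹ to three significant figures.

9.48 mmol L⁻¹

Nernst: E = (60.7/1) · log₁₀([out]/[in]), so log₁₀([out]/[in]) = -68.0 × 1 / 60.7 = -1.1203.
[out]/[in] = 10^(-1.1203) = 0.07581.
[out] = 0.07581 × 125 = 9.476 mmol L⁻¹.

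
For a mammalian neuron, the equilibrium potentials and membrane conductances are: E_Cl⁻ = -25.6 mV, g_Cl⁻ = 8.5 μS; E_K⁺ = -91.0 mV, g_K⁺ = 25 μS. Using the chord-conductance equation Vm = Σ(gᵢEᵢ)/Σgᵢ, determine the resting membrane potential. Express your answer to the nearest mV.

Σ gᵢEᵢ = 8.5·(-25.6) + 25·(-91.0) = -2492.60
Σ gᵢ = 8.5 + 25 = 33.5
Vm = -2492.60 / 33.5 = -74.41 mV

-74 mV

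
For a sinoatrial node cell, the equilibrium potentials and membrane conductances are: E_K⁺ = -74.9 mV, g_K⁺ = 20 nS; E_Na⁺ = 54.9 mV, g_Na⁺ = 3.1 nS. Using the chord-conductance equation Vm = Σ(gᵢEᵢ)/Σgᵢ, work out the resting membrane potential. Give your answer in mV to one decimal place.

Σ gᵢEᵢ = 20·(-74.9) + 3.1·(54.9) = -1327.81
Σ gᵢ = 20 + 3.1 = 23.1
Vm = -1327.81 / 23.1 = -57.48 mV

-57.5 mV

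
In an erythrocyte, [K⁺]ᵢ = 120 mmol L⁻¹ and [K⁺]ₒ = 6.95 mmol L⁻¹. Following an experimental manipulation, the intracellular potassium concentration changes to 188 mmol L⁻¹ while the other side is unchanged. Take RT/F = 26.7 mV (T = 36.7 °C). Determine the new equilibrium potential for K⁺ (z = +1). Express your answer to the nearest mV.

-88 mV

After the shift: [K⁺]_out = 6.95, [K⁺]_in = 188 mmol L⁻¹.
E_new = (26.7/1)·ln(6.95/188) = 26.70 · (-3.2977) = -88.05 mV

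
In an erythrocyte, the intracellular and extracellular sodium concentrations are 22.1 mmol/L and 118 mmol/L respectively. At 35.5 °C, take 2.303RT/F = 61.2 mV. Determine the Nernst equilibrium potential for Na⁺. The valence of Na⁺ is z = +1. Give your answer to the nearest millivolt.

45 mV

E = (61.2/z) · log₁₀([Na⁺]_out/[Na⁺]_in) with z = +1.
= (61.2/1) · log₁₀(118/22.1) = 61.20 · log₁₀(5.339)
= 61.20 · (0.7275) = 44.52 mV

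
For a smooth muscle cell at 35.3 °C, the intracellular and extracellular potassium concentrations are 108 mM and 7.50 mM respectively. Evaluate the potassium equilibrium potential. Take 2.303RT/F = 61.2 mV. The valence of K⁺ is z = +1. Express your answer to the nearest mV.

-71 mV

E = (61.2/z) · log₁₀([K⁺]_out/[K⁺]_in) with z = +1.
= (61.2/1) · log₁₀(7.50/108) = 61.20 · log₁₀(0.06944)
= 61.20 · (-1.1584) = -70.89 mV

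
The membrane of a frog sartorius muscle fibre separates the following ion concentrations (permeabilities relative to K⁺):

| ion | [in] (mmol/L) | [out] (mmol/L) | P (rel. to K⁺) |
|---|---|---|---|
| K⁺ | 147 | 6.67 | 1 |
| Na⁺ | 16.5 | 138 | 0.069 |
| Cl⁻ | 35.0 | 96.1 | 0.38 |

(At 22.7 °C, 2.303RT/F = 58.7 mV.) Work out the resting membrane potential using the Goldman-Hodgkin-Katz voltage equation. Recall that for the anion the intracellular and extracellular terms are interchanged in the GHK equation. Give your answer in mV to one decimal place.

Vm = 58.7 · log₁₀[(Σ P·[cation]ₒ + Σ P·[anion]ᵢ) / (Σ P·[cation]ᵢ + Σ P·[anion]ₒ)]
Numerator = 1×6.67 + 0.069×138 + 0.38×35.0 = 29.49
Denominator = 1×147 + 0.069×16.5 + 0.38×96.1 = 184.7
Vm = 58.7 · log₁₀(0.15971) = 58.7 × (-0.7967) = -46.76 mV

-46.8 mV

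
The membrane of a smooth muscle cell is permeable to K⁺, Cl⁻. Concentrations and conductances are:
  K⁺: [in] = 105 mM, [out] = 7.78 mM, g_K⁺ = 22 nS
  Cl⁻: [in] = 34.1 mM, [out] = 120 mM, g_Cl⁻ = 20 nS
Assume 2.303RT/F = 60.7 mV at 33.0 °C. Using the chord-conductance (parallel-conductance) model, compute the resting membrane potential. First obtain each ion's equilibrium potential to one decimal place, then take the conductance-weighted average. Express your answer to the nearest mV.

-52 mV

E_K⁺ = (60.7/1)·log₁₀(7.78/105) = -68.6 mV
E_Cl⁻ = (60.7/-1)·log₁₀(120/34.1) = -33.2 mV
Vm = (Σ gᵢEᵢ)/(Σ gᵢ) = (22·-68.6 + 20·-33.2) / (22 + 20)
= -2173.20 / 42 = -51.74 mV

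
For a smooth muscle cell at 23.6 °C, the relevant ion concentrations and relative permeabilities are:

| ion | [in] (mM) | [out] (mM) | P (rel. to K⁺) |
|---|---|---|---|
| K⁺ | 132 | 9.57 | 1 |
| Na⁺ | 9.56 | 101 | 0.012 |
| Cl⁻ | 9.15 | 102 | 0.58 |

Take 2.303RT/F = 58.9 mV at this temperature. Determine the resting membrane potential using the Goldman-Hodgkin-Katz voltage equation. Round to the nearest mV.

-63 mV

Vm = 58.9 · log₁₀[(Σ P·[cation]ₒ + Σ P·[anion]ᵢ) / (Σ P·[cation]ᵢ + Σ P·[anion]ₒ)]
Numerator = 1×9.57 + 0.012×101 + 0.58×9.15 = 16.09
Denominator = 1×132 + 0.012×9.56 + 0.58×102 = 191.3
Vm = 58.9 · log₁₀(0.084115) = 58.9 × (-1.0751) = -63.33 mV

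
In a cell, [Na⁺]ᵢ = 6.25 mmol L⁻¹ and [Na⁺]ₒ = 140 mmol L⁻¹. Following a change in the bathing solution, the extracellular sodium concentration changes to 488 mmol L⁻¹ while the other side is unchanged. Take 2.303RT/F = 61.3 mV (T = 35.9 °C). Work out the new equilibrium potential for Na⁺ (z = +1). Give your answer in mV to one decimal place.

116.0 mV

After the shift: [Na⁺]_out = 488, [Na⁺]_in = 6.25 mmol L⁻¹.
E_new = (61.3/1)·log₁₀(488/6.25) = 61.30 · (1.8925) = 116.01 mV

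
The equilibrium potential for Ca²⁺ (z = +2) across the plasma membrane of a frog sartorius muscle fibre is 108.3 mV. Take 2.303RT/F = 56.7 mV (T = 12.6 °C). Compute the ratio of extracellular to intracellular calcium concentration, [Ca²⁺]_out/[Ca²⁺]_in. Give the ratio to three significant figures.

log₁₀([out]/[in]) = E·z/(56.7) = 108.3 × 2 / 56.7 = 3.8201
[out]/[in] = 10^(3.8201) = 6609

6610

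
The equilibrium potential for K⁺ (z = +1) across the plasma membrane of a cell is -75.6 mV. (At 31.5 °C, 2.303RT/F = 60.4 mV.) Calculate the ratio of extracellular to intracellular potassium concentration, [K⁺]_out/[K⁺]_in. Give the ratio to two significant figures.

log₁₀([out]/[in]) = E·z/(60.4) = -75.6 × 1 / 60.4 = -1.2517
[out]/[in] = 10^(-1.2517) = 0.05602

0.056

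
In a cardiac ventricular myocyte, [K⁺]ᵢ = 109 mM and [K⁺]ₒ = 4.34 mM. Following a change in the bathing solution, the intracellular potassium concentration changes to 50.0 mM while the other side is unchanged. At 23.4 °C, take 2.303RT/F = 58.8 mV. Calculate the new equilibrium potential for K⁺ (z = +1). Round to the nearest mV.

-62 mV

After the shift: [K⁺]_out = 4.34, [K⁺]_in = 50.0 mM.
E_new = (58.8/1)·log₁₀(4.34/50.0) = 58.80 · (-1.0615) = -62.42 mV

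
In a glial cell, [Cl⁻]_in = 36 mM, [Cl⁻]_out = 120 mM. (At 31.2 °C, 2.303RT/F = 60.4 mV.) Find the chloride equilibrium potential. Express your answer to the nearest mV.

-32 mV

E = (60.4/z) · log₁₀([Cl⁻]_out/[Cl⁻]_in) with z = -1.
For an anion, dividing by z = -1 reverses the sign.
= (60.4/-1) · log₁₀(120/36) = -60.40 · log₁₀(3.333)
= -60.40 · (0.5229) = -31.58 mV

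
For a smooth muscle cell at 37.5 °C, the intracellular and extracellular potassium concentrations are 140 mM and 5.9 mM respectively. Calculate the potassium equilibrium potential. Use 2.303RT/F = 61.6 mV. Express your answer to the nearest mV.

-85 mV

E = (61.6/z) · log₁₀([K⁺]_out/[K⁺]_in) with z = +1.
= (61.6/1) · log₁₀(5.9/140) = 61.60 · log₁₀(0.04214)
= 61.60 · (-1.3753) = -84.72 mV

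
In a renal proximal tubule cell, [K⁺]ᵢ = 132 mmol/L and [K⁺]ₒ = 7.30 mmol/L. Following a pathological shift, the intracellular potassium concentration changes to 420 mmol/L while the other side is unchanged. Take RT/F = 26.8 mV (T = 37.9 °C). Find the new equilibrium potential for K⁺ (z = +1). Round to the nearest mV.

After the shift: [K⁺]_out = 7.30, [K⁺]_in = 420 mmol/L.
E_new = (26.8/1)·ln(7.30/420) = 26.80 · (-4.0524) = -108.60 mV

-109 mV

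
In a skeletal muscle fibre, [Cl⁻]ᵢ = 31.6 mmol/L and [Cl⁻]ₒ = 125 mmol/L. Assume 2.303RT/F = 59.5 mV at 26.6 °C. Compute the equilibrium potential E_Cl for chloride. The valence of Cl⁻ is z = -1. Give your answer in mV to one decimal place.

E = (59.5/z) · log₁₀([Cl⁻]_out/[Cl⁻]_in) with z = -1.
For an anion, dividing by z = -1 reverses the sign.
= (59.5/-1) · log₁₀(125/31.6) = -59.50 · log₁₀(3.956)
= -59.50 · (0.5972) = -35.53 mV

-35.5 mV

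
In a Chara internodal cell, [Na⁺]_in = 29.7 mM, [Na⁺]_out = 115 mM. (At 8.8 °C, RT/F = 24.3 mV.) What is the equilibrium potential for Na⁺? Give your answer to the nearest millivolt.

E = (24.3/z) · ln([Na⁺]_out/[Na⁺]_in) with z = +1.
= (24.3/1) · ln(115/29.7) = 24.30 · ln(3.872)
= 24.30 · (1.3538) = 32.90 mV

33 mV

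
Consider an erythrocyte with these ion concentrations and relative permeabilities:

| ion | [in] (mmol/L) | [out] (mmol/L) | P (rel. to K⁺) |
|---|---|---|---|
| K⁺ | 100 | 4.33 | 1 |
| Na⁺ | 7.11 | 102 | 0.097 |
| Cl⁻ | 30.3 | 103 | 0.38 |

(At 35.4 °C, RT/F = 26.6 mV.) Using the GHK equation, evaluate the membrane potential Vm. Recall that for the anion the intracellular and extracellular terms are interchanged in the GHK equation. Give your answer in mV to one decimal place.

Vm = 26.6 · ln[(Σ P·[cation]ₒ + Σ P·[anion]ᵢ) / (Σ P·[cation]ᵢ + Σ P·[anion]ₒ)]
Numerator = 1×4.33 + 0.097×102 + 0.38×30.3 = 25.74
Denominator = 1×100 + 0.097×7.11 + 0.38×103 = 139.8
Vm = 26.6 · ln(0.18407) = 26.6 × (-1.6925) = -45.02 mV

-45.0 mV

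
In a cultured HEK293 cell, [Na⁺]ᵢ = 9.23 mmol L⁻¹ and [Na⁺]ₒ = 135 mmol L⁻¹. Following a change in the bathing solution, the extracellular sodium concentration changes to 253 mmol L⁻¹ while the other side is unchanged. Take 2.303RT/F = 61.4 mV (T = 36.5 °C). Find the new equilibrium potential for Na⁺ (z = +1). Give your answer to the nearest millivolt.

After the shift: [Na⁺]_out = 253, [Na⁺]_in = 9.23 mmol L⁻¹.
E_new = (61.4/1)·log₁₀(253/9.23) = 61.40 · (1.4379) = 88.29 mV

88 mV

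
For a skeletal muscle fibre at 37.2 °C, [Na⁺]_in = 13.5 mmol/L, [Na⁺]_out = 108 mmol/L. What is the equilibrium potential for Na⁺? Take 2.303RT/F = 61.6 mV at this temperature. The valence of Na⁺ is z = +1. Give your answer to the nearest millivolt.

56 mV

E = (61.6/z) · log₁₀([Na⁺]_out/[Na⁺]_in) with z = +1.
= (61.6/1) · log₁₀(108/13.5) = 61.60 · log₁₀(8)
= 61.60 · (0.9031) = 55.63 mV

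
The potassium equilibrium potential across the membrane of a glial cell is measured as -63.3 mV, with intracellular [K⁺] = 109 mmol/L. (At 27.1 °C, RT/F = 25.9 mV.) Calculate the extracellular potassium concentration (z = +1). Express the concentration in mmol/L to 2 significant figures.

9.5 mmol/L

Nernst: E = (25.9/1) · ln([out]/[in]), so ln([out]/[in]) = -63.3 × 1 / 25.9 = -2.4440.
[out]/[in] = e^(-2.4440) = 0.08681.
[out] = 0.08681 × 109 = 9.462 mmol/L.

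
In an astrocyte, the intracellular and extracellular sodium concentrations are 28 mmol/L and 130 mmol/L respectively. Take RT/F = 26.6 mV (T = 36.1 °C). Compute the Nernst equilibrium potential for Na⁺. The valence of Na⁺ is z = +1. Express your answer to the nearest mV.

41 mV

E = (26.6/z) · ln([Na⁺]_out/[Na⁺]_in) with z = +1.
= (26.6/1) · ln(130/28) = 26.60 · ln(4.643)
= 26.60 · (1.5353) = 40.84 mV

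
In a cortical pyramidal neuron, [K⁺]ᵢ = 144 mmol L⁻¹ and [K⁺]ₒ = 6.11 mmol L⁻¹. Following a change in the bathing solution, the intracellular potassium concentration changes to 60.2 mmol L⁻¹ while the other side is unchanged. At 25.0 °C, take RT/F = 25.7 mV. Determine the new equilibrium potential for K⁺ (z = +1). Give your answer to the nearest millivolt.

After the shift: [K⁺]_out = 6.11, [K⁺]_in = 60.2 mmol L⁻¹.
E_new = (25.7/1)·ln(6.11/60.2) = 25.70 · (-2.2877) = -58.80 mV

-59 mV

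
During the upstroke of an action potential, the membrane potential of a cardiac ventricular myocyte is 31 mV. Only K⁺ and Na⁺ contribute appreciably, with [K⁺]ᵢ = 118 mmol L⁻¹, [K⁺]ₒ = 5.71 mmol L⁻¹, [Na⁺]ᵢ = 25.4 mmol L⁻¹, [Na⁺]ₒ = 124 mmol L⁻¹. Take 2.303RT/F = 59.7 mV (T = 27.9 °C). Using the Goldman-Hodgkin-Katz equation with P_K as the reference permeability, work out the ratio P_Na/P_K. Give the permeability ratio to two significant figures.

Let α = P_Na/P_K. GHK: Vm = 59.7·log₁₀[(Kₒ + α·Naₒ)/(Kᵢ + α·Naᵢ)].
10^(Vm/59.7) = 10^(31.0/59.7) = 3.3057
So 3.3057·(Kᵢ + α·Naᵢ) = Kₒ + α·Naₒ → α = (3.3057·118.0 − 5.71) / (124.0 − 3.3057·25.4)
α = (390.1 − 5.71) / (124.0 − 83.96) = 384.4/40.04 = 9.601

9.6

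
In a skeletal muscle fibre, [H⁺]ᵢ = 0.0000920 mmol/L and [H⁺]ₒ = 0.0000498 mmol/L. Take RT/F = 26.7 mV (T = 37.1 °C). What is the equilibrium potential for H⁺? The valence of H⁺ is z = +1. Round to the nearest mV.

-16 mV

E = (26.7/z) · ln([H⁺]_out/[H⁺]_in) with z = +1.
= (26.7/1) · ln(0.0000498/0.0000920) = 26.70 · ln(0.5413)
= 26.70 · (-0.6138) = -16.39 mV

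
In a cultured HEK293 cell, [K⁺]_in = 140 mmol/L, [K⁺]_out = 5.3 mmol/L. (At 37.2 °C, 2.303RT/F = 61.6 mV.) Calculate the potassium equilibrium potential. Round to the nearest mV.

E = (61.6/z) · log₁₀([K⁺]_out/[K⁺]_in) with z = +1.
= (61.6/1) · log₁₀(5.3/140) = 61.60 · log₁₀(0.03786)
= 61.60 · (-1.4219) = -87.59 mV

-88 mV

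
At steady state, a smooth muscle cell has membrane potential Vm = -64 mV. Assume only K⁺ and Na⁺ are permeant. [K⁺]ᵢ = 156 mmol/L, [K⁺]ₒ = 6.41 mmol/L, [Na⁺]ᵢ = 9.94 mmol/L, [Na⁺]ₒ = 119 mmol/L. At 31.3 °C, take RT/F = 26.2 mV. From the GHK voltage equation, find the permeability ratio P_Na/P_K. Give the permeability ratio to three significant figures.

0.0605

Let α = P_Na/P_K. GHK: Vm = 26.2·ln[(Kₒ + α·Naₒ)/(Kᵢ + α·Naᵢ)].
e^(Vm/26.2) = e^(-64.0/26.2) = 0.086922
So 0.086922·(Kᵢ + α·Naᵢ) = Kₒ + α·Naₒ → α = (0.086922·156.0 − 6.41) / (119.0 − 0.086922·9.94)
α = (13.56 − 6.41) / (119.0 − 0.864) = 7.15/118.1 = 0.06052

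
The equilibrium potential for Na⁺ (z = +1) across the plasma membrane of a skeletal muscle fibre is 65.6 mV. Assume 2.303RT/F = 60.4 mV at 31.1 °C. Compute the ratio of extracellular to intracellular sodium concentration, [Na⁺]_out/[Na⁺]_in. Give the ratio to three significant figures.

12.2

log₁₀([out]/[in]) = E·z/(60.4) = 65.6 × 1 / 60.4 = 1.0861
[out]/[in] = 10^(1.0861) = 12.19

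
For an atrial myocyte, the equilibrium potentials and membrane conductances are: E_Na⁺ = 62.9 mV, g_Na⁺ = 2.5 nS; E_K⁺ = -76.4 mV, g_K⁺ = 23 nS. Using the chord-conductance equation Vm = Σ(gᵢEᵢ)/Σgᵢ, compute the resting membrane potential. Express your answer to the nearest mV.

-63 mV

Σ gᵢEᵢ = 2.5·(62.9) + 23·(-76.4) = -1599.95
Σ gᵢ = 2.5 + 23 = 25.5
Vm = -1599.95 / 25.5 = -62.74 mV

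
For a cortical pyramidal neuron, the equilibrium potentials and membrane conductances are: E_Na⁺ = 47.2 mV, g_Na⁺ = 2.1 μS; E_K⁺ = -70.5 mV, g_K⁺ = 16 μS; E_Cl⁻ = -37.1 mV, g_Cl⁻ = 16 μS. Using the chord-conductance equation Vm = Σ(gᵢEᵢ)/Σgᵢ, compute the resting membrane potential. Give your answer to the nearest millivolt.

Σ gᵢEᵢ = 2.1·(47.2) + 16·(-70.5) + 16·(-37.1) = -1622.48
Σ gᵢ = 2.1 + 16 + 16 = 34.1
Vm = -1622.48 / 34.1 = -47.58 mV

-48 mV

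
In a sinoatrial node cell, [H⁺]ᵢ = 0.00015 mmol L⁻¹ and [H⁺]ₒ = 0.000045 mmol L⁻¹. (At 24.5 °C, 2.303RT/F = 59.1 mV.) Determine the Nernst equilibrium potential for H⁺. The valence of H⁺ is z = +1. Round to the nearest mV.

E = (59.1/z) · log₁₀([H⁺]_out/[H⁺]_in) with z = +1.
= (59.1/1) · log₁₀(0.000045/0.00015) = 59.10 · log₁₀(0.3)
= 59.10 · (-0.5229) = -30.90 mV

-31 mV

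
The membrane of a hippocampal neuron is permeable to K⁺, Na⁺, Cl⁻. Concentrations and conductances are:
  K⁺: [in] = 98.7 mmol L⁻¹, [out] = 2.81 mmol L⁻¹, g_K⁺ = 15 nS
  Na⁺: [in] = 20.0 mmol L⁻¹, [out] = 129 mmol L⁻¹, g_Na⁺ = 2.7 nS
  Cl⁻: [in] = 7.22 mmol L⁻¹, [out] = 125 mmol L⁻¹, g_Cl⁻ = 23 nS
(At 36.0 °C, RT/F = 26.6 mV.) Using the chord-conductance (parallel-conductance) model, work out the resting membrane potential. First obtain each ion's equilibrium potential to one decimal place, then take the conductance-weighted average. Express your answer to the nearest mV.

E_K⁺ = (26.6/1)·ln(2.81/98.7) = -94.7 mV
E_Na⁺ = (26.6/1)·ln(129/20.0) = 49.6 mV
E_Cl⁻ = (26.6/-1)·ln(125/7.22) = -75.8 mV
Vm = (Σ gᵢEᵢ)/(Σ gᵢ) = (15·-94.7 + 2.7·49.6 + 23·-75.8) / (15 + 2.7 + 23)
= -3029.98 / 40.7 = -74.45 mV

-74 mV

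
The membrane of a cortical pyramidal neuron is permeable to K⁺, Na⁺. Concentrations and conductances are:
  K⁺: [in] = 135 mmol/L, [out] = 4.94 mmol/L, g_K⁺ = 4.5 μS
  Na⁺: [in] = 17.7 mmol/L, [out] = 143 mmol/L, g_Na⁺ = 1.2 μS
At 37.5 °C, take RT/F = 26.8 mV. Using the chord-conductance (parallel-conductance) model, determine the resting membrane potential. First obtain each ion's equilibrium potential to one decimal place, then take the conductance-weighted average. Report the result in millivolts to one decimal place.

E_K⁺ = (26.8/1)·ln(4.94/135) = -88.7 mV
E_Na⁺ = (26.8/1)·ln(143/17.7) = 56.0 mV
Vm = (Σ gᵢEᵢ)/(Σ gᵢ) = (4.5·-88.7 + 1.2·56.0) / (4.5 + 1.2)
= -331.95 / 5.7 = -58.24 mV

-58.2 mV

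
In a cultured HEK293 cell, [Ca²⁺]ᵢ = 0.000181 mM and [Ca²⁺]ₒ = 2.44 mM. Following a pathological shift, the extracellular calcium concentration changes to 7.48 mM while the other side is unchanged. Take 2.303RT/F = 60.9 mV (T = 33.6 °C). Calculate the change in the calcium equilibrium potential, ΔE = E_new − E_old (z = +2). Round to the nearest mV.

E_old = (60.9/2)·log₁₀(2.44/0.000181) = 125.75 mV
E_new = (60.9/2)·log₁₀(7.48/0.000181) = 140.56 mV
ΔE = 140.56 − (125.75) = 14.81 mV

15 mV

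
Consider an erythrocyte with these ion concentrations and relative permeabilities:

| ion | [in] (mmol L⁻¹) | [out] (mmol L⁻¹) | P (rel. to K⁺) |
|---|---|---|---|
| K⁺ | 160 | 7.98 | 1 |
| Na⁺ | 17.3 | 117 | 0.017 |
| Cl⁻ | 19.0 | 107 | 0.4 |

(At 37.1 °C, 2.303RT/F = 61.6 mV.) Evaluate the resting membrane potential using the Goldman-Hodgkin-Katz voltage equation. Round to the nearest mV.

Vm = 61.6 · log₁₀[(Σ P·[cation]ₒ + Σ P·[anion]ᵢ) / (Σ P·[cation]ᵢ + Σ P·[anion]ₒ)]
Numerator = 1×7.98 + 0.017×117 + 0.4×19.0 = 17.57
Denominator = 1×160 + 0.017×17.3 + 0.4×107 = 203.1
Vm = 61.6 · log₁₀(0.086507) = 61.6 × (-1.0630) = -65.48 mV

-65 mV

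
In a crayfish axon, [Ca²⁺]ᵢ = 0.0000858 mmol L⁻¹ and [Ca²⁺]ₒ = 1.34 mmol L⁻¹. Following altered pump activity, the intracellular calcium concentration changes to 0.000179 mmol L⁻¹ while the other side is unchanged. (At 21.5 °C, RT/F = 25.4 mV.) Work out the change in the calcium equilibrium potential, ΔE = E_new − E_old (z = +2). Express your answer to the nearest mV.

E_old = (25.4/2)·ln(1.34/0.0000858) = 122.63 mV
E_new = (25.4/2)·ln(1.34/0.000179) = 113.29 mV
ΔE = 113.29 − (122.63) = -9.34 mV

-9 mV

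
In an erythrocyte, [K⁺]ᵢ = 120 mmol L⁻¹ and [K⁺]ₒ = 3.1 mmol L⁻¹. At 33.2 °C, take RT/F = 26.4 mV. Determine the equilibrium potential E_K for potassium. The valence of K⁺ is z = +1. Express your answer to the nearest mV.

-97 mV

E = (26.4/z) · ln([K⁺]_out/[K⁺]_in) with z = +1.
= (26.4/1) · ln(3.1/120) = 26.40 · ln(0.02583)
= 26.40 · (-3.6561) = -96.52 mV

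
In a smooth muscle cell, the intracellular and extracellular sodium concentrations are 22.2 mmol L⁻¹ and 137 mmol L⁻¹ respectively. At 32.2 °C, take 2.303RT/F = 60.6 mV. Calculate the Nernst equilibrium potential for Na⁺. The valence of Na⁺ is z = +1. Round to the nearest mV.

E = (60.6/z) · log₁₀([Na⁺]_out/[Na⁺]_in) with z = +1.
= (60.6/1) · log₁₀(137/22.2) = 60.60 · log₁₀(6.171)
= 60.60 · (0.7904) = 47.90 mV

48 mV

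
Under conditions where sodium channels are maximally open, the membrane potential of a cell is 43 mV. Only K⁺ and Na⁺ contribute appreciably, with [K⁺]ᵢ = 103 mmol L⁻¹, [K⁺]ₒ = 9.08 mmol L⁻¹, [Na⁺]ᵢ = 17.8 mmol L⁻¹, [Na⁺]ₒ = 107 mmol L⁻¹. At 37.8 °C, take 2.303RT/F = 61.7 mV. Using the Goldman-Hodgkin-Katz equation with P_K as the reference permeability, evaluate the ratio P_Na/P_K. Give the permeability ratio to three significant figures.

Let α = P_Na/P_K. GHK: Vm = 61.7·log₁₀[(Kₒ + α·Naₒ)/(Kᵢ + α·Naᵢ)].
10^(Vm/61.7) = 10^(43.0/61.7) = 4.9765
So 4.9765·(Kᵢ + α·Naᵢ) = Kₒ + α·Naₒ → α = (4.9765·103.0 − 9.08) / (107.0 − 4.9765·17.8)
α = (512.6 − 9.08) / (107.0 − 88.58) = 503.5/18.42 = 27.34

27.3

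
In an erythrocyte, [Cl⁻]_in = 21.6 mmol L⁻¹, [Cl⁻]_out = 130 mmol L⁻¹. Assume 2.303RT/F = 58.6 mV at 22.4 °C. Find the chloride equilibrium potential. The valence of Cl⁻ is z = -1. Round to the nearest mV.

-46 mV

E = (58.6/z) · log₁₀([Cl⁻]_out/[Cl⁻]_in) with z = -1.
For an anion, dividing by z = -1 reverses the sign.
= (58.6/-1) · log₁₀(130/21.6) = -58.60 · log₁₀(6.019)
= -58.60 · (0.7795) = -45.68 mV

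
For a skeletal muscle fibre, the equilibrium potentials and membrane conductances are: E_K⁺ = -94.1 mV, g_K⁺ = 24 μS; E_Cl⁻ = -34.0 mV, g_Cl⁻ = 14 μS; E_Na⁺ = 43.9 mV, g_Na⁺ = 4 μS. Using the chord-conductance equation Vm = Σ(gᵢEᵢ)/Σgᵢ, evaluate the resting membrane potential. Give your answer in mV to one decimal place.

-60.9 mV

Σ gᵢEᵢ = 24·(-94.1) + 14·(-34.0) + 4·(43.9) = -2558.80
Σ gᵢ = 24 + 14 + 4 = 42
Vm = -2558.80 / 42 = -60.92 mV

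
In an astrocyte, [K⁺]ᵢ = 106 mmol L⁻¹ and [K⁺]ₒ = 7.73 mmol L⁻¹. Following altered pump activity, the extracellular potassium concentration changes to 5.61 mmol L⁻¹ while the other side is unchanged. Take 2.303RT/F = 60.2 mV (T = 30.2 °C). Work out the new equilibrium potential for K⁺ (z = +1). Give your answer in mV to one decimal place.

-76.8 mV

After the shift: [K⁺]_out = 5.61, [K⁺]_in = 106 mmol L⁻¹.
E_new = (60.2/1)·log₁₀(5.61/106) = 60.20 · (-1.2763) = -76.84 mV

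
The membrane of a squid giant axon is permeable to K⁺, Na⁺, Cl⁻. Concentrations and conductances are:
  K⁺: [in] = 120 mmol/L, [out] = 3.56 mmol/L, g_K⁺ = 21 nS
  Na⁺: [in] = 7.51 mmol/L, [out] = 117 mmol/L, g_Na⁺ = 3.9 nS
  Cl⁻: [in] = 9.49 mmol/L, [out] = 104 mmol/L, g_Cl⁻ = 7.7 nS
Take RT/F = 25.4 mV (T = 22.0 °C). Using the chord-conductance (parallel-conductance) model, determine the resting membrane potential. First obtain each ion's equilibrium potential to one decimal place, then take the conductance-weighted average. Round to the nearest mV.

E_K⁺ = (25.4/1)·ln(3.56/120) = -89.4 mV
E_Na⁺ = (25.4/1)·ln(117/7.51) = 69.7 mV
E_Cl⁻ = (25.4/-1)·ln(104/9.49) = -60.8 mV
Vm = (Σ gᵢEᵢ)/(Σ gᵢ) = (21·-89.4 + 3.9·69.7 + 7.7·-60.8) / (21 + 3.9 + 7.7)
= -2073.73 / 32.6 = -63.61 mV

-64 mV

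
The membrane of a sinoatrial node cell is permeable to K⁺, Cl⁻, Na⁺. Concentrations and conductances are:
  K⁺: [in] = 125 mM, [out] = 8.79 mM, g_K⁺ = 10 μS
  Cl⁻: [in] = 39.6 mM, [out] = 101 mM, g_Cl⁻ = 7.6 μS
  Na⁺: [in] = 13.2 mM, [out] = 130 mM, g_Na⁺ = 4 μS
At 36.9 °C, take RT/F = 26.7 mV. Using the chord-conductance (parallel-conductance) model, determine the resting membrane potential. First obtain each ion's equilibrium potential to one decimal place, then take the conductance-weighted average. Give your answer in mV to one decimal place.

-30.3 mV

E_K⁺ = (26.7/1)·ln(8.79/125) = -70.9 mV
E_Cl⁻ = (26.7/-1)·ln(101/39.6) = -25.0 mV
E_Na⁺ = (26.7/1)·ln(130/13.2) = 61.1 mV
Vm = (Σ gᵢEᵢ)/(Σ gᵢ) = (10·-70.9 + 7.6·-25.0 + 4·61.1) / (10 + 7.6 + 4)
= -654.60 / 21.6 = -30.31 mV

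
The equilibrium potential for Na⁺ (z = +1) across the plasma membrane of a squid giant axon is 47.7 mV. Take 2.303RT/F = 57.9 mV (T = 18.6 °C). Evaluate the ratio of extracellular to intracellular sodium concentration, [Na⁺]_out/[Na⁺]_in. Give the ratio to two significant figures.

6.7

log₁₀([out]/[in]) = E·z/(57.9) = 47.7 × 1 / 57.9 = 0.8238
[out]/[in] = 10^(0.8238) = 6.666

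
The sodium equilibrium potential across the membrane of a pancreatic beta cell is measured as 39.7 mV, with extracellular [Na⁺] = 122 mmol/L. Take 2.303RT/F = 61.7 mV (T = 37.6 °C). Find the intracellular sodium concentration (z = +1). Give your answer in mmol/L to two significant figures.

Nernst: E = (61.7/1) · log₁₀([out]/[in]), so log₁₀([out]/[in]) = 39.7 × 1 / 61.7 = 0.6434.
[out]/[in] = 10^(0.6434) = 4.4.
[in] = 122 / 4.4 = 27.73 mmol/L.

28 mmol/L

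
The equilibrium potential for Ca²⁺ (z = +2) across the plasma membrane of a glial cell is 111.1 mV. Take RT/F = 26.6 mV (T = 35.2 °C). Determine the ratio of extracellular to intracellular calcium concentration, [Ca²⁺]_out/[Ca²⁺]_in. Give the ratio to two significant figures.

4200

ln([out]/[in]) = E·z/(26.6) = 111.1 × 2 / 26.6 = 8.3534
[out]/[in] = e^(8.3534) = 4245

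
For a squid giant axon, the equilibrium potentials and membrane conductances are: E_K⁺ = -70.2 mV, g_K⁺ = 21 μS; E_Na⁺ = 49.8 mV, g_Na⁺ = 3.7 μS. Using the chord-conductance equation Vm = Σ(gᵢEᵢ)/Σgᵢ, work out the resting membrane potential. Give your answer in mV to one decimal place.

-52.2 mV

Σ gᵢEᵢ = 21·(-70.2) + 3.7·(49.8) = -1289.94
Σ gᵢ = 21 + 3.7 = 24.7
Vm = -1289.94 / 24.7 = -52.22 mV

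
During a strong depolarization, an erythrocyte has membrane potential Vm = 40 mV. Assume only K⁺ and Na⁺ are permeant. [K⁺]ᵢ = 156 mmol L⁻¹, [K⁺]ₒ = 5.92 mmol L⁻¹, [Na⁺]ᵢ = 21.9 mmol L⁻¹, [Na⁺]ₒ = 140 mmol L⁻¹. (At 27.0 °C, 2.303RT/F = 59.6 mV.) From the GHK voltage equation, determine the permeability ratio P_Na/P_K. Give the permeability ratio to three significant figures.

Let α = P_Na/P_K. GHK: Vm = 59.6·log₁₀[(Kₒ + α·Naₒ)/(Kᵢ + α·Naᵢ)].
10^(Vm/59.6) = 10^(40.0/59.6) = 4.6897
So 4.6897·(Kᵢ + α·Naᵢ) = Kₒ + α·Naₒ → α = (4.6897·156.0 − 5.92) / (140.0 − 4.6897·21.9)
α = (731.6 − 5.92) / (140.0 − 102.7) = 725.7/37.3 = 19.46

19.5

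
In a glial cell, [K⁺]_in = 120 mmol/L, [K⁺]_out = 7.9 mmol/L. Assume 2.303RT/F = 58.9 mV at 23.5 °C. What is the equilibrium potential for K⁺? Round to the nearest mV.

-70 mV

E = (58.9/z) · log₁₀([K⁺]_out/[K⁺]_in) with z = +1.
= (58.9/1) · log₁₀(7.9/120) = 58.90 · log₁₀(0.06583)
= 58.90 · (-1.1816) = -69.59 mV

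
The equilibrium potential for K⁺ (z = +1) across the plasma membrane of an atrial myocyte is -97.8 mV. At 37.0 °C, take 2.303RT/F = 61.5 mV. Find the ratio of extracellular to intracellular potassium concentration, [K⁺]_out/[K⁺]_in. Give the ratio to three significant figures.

log₁₀([out]/[in]) = E·z/(61.5) = -97.8 × 1 / 61.5 = -1.5902
[out]/[in] = 10^(-1.5902) = 0.02569

0.0257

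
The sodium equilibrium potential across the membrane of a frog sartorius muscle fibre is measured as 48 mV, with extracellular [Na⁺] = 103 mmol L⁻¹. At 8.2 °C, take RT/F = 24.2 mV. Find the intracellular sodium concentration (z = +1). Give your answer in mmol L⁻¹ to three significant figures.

Nernst: E = (24.2/1) · ln([out]/[in]), so ln([out]/[in]) = 48.0 × 1 / 24.2 = 1.9835.
[out]/[in] = e^(1.9835) = 7.268.
[in] = 103 / 7.268 = 14.17 mmol L⁻¹.

14.2 mmol L⁻¹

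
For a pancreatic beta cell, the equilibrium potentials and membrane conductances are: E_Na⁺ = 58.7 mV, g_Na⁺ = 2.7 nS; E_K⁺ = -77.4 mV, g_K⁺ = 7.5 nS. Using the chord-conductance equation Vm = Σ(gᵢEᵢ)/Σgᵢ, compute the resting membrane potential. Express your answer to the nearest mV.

-41 mV

Σ gᵢEᵢ = 2.7·(58.7) + 7.5·(-77.4) = -422.01
Σ gᵢ = 2.7 + 7.5 = 10.2
Vm = -422.01 / 10.2 = -41.37 mV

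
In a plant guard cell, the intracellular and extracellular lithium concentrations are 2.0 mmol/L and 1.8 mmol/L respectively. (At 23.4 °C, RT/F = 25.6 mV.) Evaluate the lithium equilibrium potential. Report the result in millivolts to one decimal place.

E = (25.6/z) · ln([Li⁺]_out/[Li⁺]_in) with z = +1.
= (25.6/1) · ln(1.8/2.0) = 25.60 · ln(0.9)
= 25.60 · (-0.1054) = -2.70 mV

-2.7 mV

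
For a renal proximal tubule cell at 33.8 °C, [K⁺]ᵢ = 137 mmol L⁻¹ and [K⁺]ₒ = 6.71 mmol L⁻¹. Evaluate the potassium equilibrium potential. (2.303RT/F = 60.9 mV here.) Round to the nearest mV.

E = (60.9/z) · log₁₀([K⁺]_out/[K⁺]_in) with z = +1.
= (60.9/1) · log₁₀(6.71/137) = 60.90 · log₁₀(0.04898)
= 60.90 · (-1.3100) = -79.78 mV

-80 mV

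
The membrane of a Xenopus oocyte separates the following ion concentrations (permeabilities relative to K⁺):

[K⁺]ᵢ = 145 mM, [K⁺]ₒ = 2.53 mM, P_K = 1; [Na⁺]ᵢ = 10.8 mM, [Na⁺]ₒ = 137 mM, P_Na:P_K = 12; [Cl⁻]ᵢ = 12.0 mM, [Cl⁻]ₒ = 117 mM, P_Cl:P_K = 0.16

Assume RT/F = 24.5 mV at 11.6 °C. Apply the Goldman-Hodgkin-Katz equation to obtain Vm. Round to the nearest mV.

42 mV

Vm = 24.5 · ln[(Σ P·[cation]ₒ + Σ P·[anion]ᵢ) / (Σ P·[cation]ᵢ + Σ P·[anion]ₒ)]
Numerator = 1×2.53 + 12×137 + 0.16×12.0 = 1648
Denominator = 1×145 + 12×10.8 + 0.16×117 = 293.3
Vm = 24.5 · ln(5.62) = 24.5 × (1.7263) = 42.30 mV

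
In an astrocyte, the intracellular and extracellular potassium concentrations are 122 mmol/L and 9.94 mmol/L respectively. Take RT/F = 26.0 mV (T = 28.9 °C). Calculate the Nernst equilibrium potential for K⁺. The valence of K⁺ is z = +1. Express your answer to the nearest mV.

-65 mV

E = (26.0/z) · ln([K⁺]_out/[K⁺]_in) with z = +1.
= (26.0/1) · ln(9.94/122) = 26.00 · ln(0.08148)
= 26.00 · (-2.5075) = -65.19 mV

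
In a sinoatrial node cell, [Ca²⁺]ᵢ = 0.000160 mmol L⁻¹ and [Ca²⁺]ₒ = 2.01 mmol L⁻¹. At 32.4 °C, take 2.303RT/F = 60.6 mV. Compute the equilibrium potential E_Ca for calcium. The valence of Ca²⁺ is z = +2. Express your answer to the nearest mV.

E = (60.6/z) · log₁₀([Ca²⁺]_out/[Ca²⁺]_in) with z = +2.
= (60.6/2) · log₁₀(2.01/0.000160) = 30.30 · log₁₀(1.256e+04)
= 30.30 · (4.0991) = 124.20 mV

124 mV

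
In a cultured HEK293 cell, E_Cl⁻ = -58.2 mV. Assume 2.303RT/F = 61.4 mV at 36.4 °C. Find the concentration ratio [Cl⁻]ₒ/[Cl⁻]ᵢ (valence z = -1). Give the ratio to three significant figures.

log₁₀([out]/[in]) = E·z/(61.4) = -58.2 × -1 / 61.4 = 0.9479
[out]/[in] = 10^(0.9479) = 8.869

8.87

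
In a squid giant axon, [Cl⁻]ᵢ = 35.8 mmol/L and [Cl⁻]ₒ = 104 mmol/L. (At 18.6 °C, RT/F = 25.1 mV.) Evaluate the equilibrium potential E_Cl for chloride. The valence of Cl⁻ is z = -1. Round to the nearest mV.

E = (25.1/z) · ln([Cl⁻]_out/[Cl⁻]_in) with z = -1.
For an anion, dividing by z = -1 reverses the sign.
= (25.1/-1) · ln(104/35.8) = -25.10 · ln(2.905)
= -25.10 · (1.0664) = -26.77 mV

-27 mV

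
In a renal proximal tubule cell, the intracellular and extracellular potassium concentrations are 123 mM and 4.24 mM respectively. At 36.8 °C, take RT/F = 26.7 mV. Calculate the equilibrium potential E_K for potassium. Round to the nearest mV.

E = (26.7/z) · ln([K⁺]_out/[K⁺]_in) with z = +1.
= (26.7/1) · ln(4.24/123) = 26.70 · ln(0.03447)
= 26.70 · (-3.3676) = -89.92 mV

-90 mV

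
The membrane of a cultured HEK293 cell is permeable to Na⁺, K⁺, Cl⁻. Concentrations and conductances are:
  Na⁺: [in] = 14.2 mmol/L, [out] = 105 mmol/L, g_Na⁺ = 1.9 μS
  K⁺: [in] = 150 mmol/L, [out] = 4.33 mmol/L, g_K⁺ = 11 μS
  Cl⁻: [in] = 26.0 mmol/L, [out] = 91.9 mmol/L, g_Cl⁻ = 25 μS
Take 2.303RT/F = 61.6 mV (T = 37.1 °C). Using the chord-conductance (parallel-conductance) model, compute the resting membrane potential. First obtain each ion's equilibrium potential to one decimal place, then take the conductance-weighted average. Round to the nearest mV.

-47 mV

E_Na⁺ = (61.6/1)·log₁₀(105/14.2) = 53.5 mV
E_K⁺ = (61.6/1)·log₁₀(4.33/150) = -94.8 mV
E_Cl⁻ = (61.6/-1)·log₁₀(91.9/26.0) = -33.8 mV
Vm = (Σ gᵢEᵢ)/(Σ gᵢ) = (1.9·53.5 + 11·-94.8 + 25·-33.8) / (1.9 + 11 + 25)
= -1786.15 / 37.9 = -47.13 mV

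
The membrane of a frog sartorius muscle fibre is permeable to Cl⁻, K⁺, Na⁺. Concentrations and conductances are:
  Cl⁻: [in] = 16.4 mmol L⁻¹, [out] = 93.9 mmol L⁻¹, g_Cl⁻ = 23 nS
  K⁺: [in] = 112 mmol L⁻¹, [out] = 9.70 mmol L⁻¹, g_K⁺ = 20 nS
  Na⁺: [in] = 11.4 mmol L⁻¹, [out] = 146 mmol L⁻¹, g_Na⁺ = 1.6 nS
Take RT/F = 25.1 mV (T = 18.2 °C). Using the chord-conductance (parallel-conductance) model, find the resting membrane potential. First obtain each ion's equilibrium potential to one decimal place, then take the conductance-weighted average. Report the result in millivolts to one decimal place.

-47.8 mV

E_Cl⁻ = (25.1/-1)·ln(93.9/16.4) = -43.8 mV
E_K⁺ = (25.1/1)·ln(9.70/112) = -61.4 mV
E_Na⁺ = (25.1/1)·ln(146/11.4) = 64.0 mV
Vm = (Σ gᵢEᵢ)/(Σ gᵢ) = (23·-43.8 + 20·-61.4 + 1.6·64.0) / (23 + 20 + 1.6)
= -2133.00 / 44.6 = -47.83 mV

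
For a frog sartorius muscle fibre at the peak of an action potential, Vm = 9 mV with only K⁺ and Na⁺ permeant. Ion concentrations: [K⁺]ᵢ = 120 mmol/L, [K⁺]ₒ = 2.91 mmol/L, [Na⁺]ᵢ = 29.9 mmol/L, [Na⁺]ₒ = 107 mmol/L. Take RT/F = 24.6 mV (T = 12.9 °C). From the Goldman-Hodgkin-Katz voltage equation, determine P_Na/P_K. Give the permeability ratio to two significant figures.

2.7

Let α = P_Na/P_K. GHK: Vm = 24.6·ln[(Kₒ + α·Naₒ)/(Kᵢ + α·Naᵢ)].
e^(Vm/24.6) = e^(9.0/24.6) = 1.4417
So 1.4417·(Kᵢ + α·Naᵢ) = Kₒ + α·Naₒ → α = (1.4417·120.0 − 2.91) / (107.0 − 1.4417·29.9)
α = (173 − 2.91) / (107.0 − 43.11) = 170.1/63.89 = 2.662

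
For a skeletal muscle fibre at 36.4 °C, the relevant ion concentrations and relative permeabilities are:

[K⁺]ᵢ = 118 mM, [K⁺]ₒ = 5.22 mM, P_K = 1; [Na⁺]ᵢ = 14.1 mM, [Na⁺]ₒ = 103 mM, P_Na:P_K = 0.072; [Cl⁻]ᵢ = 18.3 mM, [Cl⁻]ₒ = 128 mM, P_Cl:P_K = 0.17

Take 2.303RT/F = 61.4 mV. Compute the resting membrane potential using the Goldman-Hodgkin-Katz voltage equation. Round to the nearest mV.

-58 mV

Vm = 61.4 · log₁₀[(Σ P·[cation]ₒ + Σ P·[anion]ᵢ) / (Σ P·[cation]ᵢ + Σ P·[anion]ₒ)]
Numerator = 1×5.22 + 0.072×103 + 0.17×18.3 = 15.75
Denominator = 1×118 + 0.072×14.1 + 0.17×128 = 140.8
Vm = 61.4 · log₁₀(0.11186) = 61.4 × (-0.9513) = -58.41 mV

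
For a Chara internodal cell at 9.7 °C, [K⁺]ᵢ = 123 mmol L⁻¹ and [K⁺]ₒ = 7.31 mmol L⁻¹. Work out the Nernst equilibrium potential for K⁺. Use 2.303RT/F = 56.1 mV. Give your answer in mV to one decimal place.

-68.8 mV

E = (56.1/z) · log₁₀([K⁺]_out/[K⁺]_in) with z = +1.
= (56.1/1) · log₁₀(7.31/123) = 56.10 · log₁₀(0.05943)
= 56.10 · (-1.2260) = -68.78 mV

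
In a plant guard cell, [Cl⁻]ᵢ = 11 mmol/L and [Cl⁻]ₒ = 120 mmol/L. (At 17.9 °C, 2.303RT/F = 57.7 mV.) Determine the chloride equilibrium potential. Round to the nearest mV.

E = (57.7/z) · log₁₀([Cl⁻]_out/[Cl⁻]_in) with z = -1.
For an anion, dividing by z = -1 reverses the sign.
= (57.7/-1) · log₁₀(120/11) = -57.70 · log₁₀(10.91)
= -57.70 · (1.0378) = -59.88 mV

-60 mV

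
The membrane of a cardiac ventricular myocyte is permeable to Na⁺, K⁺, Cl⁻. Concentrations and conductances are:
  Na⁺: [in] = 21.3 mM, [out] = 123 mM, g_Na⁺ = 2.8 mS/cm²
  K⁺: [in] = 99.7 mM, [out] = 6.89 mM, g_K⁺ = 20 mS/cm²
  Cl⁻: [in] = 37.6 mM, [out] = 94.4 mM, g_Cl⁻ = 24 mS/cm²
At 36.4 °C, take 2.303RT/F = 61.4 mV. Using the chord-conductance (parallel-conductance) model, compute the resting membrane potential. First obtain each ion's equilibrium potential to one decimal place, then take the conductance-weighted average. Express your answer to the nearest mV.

-40 mV

E_Na⁺ = (61.4/1)·log₁₀(123/21.3) = 46.8 mV
E_K⁺ = (61.4/1)·log₁₀(6.89/99.7) = -71.3 mV
E_Cl⁻ = (61.4/-1)·log₁₀(94.4/37.6) = -24.5 mV
Vm = (Σ gᵢEᵢ)/(Σ gᵢ) = (2.8·46.8 + 20·-71.3 + 24·-24.5) / (2.8 + 20 + 24)
= -1882.96 / 46.8 = -40.23 mV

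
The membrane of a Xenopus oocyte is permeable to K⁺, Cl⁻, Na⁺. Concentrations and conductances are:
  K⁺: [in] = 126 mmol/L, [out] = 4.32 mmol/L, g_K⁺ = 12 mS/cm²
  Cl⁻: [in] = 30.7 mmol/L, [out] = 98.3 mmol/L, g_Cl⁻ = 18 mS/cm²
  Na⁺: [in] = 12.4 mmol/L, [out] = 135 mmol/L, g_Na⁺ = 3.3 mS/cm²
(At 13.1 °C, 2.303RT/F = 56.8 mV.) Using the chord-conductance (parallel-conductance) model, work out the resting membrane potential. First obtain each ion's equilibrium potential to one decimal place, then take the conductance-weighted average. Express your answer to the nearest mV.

-40 mV

E_K⁺ = (56.8/1)·log₁₀(4.32/126) = -83.2 mV
E_Cl⁻ = (56.8/-1)·log₁₀(98.3/30.7) = -28.7 mV
E_Na⁺ = (56.8/1)·log₁₀(135/12.4) = 58.9 mV
Vm = (Σ gᵢEᵢ)/(Σ gᵢ) = (12·-83.2 + 18·-28.7 + 3.3·58.9) / (12 + 18 + 3.3)
= -1320.63 / 33.3 = -39.66 mV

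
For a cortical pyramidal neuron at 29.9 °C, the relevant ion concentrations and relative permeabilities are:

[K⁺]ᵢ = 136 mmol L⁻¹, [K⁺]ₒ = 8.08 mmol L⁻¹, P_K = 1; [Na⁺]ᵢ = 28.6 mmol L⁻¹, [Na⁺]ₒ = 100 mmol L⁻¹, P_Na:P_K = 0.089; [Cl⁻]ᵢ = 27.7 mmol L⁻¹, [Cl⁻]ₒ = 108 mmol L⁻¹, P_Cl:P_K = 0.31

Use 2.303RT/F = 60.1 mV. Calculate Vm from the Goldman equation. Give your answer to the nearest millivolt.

Vm = 60.1 · log₁₀[(Σ P·[cation]ₒ + Σ P·[anion]ᵢ) / (Σ P·[cation]ᵢ + Σ P·[anion]ₒ)]
Numerator = 1×8.08 + 0.089×100 + 0.31×27.7 = 25.57
Denominator = 1×136 + 0.089×28.6 + 0.31×108 = 172
Vm = 60.1 · log₁₀(0.14862) = 60.1 × (-0.8279) = -49.76 mV

-50 mV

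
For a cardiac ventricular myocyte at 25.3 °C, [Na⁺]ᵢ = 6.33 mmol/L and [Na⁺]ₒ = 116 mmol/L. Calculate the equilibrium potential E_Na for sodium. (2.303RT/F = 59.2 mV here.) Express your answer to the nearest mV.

75 mV

E = (59.2/z) · log₁₀([Na⁺]_out/[Na⁺]_in) with z = +1.
= (59.2/1) · log₁₀(116/6.33) = 59.20 · log₁₀(18.33)
= 59.20 · (1.2631) = 74.77 mV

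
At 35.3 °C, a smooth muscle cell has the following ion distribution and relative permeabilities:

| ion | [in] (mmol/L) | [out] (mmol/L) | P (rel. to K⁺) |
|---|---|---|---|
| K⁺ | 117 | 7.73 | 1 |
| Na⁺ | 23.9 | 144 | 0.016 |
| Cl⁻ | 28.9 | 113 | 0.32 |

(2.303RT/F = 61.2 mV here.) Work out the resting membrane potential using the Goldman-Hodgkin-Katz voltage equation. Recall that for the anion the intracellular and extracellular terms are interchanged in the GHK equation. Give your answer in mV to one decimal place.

-55.1 mV

Vm = 61.2 · log₁₀[(Σ P·[cation]ₒ + Σ P·[anion]ᵢ) / (Σ P·[cation]ᵢ + Σ P·[anion]ₒ)]
Numerator = 1×7.73 + 0.016×144 + 0.32×28.9 = 19.28
Denominator = 1×117 + 0.016×23.9 + 0.32×113 = 153.5
Vm = 61.2 · log₁₀(0.12558) = 61.2 × (-0.9011) = -55.15 mV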